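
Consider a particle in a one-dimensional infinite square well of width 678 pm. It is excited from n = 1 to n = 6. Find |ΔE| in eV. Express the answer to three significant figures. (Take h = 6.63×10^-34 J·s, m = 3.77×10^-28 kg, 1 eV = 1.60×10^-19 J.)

|ΔE| = 0.0694 eV

E_1 = h²/(8mL²) = 3.171×10^-22 J.
|ΔE| = |1² − 6²|·E_1 = 35·3.171×10^-22 J = 1.110×10^-20 J = 0.0694 eV.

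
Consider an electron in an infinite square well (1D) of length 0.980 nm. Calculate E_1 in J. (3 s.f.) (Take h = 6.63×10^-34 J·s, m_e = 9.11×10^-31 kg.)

E_1 = 6.28×10^-20 J

For an infinite well E_n = n²h²/(8m_eL²), so E_1 = h²/(8m_eL²) = (6.63×10^-34)²/(8·9.11×10^-31·(9.80×10^-10 m)²) = 6.280×10^-20 J.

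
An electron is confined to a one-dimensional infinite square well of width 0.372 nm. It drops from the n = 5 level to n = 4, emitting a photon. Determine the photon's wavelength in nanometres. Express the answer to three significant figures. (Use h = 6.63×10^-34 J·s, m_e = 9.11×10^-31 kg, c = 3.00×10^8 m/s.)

E_1 = h²/(8m_eL²) = 4.358×10^-19 J, so ΔE = (5² − 4²)E_1 = 3.922×10^-18 J.
λ = hc/ΔE = (6.63×10^-34·3.00×10^8)/3.922×10^-18 = 5.07×10^-8 m = 50.7 nm.

λ = 50.7 nm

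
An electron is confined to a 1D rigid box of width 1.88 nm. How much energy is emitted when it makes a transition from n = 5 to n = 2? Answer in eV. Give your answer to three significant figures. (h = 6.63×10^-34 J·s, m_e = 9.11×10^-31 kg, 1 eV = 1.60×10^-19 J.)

|ΔE| = 2.24 eV

E_1 = h²/(8m_eL²) = 1.706×10^-20 J.
|ΔE| = |5² − 2²|·E_1 = 21·1.706×10^-20 J = 3.583×10^-19 J = 2.24 eV.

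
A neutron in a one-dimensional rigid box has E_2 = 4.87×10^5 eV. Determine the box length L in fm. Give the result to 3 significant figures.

From E_n = n²h²/(8m_nL²), L = n·h/√(8m_nE_n).
E_2 = 4.87×10^5 eV = 7.802×10^-14 J, so L = 2·6.626×10^-34/√(8·1.675×10^-27·7.802×10^-14) = 4.10×10^-14 m = 41.0 fm.

L = 41.0 fm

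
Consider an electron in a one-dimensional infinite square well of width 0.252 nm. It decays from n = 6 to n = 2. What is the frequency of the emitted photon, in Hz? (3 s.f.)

f = 4.58×10^16 Hz

E_1 = h²/(8m_eL²) = 9.487×10^-19 J and ΔE = (6² − 2²)E_1 = 3.036×10^-17 J.
f = ΔE/h = 3.036×10^-17/6.626×10^-34 = 4.58×10^16 Hz.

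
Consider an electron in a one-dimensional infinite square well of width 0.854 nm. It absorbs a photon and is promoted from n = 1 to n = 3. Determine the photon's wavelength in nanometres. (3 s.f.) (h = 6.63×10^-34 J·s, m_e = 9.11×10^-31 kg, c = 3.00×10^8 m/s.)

λ = 301 nm

E_1 = h²/(8m_eL²) = 8.270×10^-20 J, so ΔE = (3² − 1²)E_1 = 6.616×10^-19 J.
λ = hc/ΔE = (6.63×10^-34·3.00×10^8)/6.616×10^-19 = 3.01×10^-7 m = 301 nm.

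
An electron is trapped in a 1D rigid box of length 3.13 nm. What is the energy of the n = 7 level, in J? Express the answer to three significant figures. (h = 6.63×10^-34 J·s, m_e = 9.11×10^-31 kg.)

E_7 = 3.02×10^-19 J

For an infinite well E_n = n²h²/(8m_eL²), so E_1 = h²/(8m_eL²) = (6.63×10^-34)²/(8·9.11×10^-31·(3.13×10^-9 m)²) = 6.156×10^-21 J.
Then E_7 = 7²·E_1 = 49·6.156×10^-21 J = 3.02×10^-19 J.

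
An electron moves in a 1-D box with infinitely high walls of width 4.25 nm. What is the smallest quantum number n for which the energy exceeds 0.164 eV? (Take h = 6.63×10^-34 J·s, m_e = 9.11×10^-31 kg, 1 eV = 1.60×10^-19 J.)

n = 3

E_1 = h²/(8m_eL²) = 3.339×10^-21 J = 0.02087 eV.
Need n² > 0.164/0.02087 = 7.858, i.e. n > 2.803.
The smallest integer satisfying this is n = 3.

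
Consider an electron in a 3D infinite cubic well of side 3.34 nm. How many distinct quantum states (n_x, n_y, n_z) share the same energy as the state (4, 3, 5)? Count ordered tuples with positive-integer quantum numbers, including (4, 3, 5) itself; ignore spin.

The level has n_x² + n_y² + n_z² = 50. The ordered positive-integer solutions are (3, 4, 5), (3, 5, 4), (4, 3, 5), (4, 5, 3), (5, 3, 4), (5, 4, 3).
That gives 6 states.

degeneracy = 6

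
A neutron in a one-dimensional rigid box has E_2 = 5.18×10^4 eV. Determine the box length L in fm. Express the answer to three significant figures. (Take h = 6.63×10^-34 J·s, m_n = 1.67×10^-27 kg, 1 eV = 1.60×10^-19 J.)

From E_n = n²h²/(8m_nL²), L = n·h/√(8m_nE_n).
E_2 = 5.18×10^4 eV = 8.288×10^-15 J, so L = 2·6.63×10^-34/√(8·1.67×10^-27·8.288×10^-15) = 1.26×10^-13 m = 126 fm.

L = 126 fm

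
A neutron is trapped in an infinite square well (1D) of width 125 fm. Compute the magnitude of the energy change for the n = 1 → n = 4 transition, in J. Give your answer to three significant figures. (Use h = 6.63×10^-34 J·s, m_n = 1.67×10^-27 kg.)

|ΔE| = 3.16×10^-14 J

E_1 = h²/(8m_nL²) = 2.106×10^-15 J.
|ΔE| = |1² − 4²|·E_1 = 15·2.106×10^-15 J = 3.16×10^-14 J.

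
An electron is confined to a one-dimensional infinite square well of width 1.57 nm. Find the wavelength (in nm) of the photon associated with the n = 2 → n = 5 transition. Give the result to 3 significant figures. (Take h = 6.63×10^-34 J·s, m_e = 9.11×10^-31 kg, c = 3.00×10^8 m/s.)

λ = 387 nm

E_1 = h²/(8m_eL²) = 2.447×10^-20 J, so ΔE = (5² − 2²)E_1 = 5.139×10^-19 J.
λ = hc/ΔE = (6.63×10^-34·3.00×10^8)/5.139×10^-19 = 3.87×10^-7 m = 387 nm.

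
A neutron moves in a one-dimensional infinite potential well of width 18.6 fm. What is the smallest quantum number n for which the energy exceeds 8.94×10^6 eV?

n = 4

E_1 = h²/(8m_nL²) = 9.470×10^-14 J = 5.911×10^5 eV.
Need n² > 8.94×10^6/5.911×10^5 = 15.12, i.e. n > 3.888.
The smallest integer satisfying this is n = 4.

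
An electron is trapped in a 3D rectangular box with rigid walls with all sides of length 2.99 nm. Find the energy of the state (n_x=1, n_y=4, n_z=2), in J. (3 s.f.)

E = 1.42×10^-19 J

For a 3D rectangular well E = (h²/8m_e)·Σ n_i²/L_i² = (6.626×10^-34)²/(8·9.109×10^-31) · [1²/(2.99 nm)² + 4²/(2.99 nm)² + 2²/(2.99 nm)²].
Evaluating gives E = 1.42×10^-19 J.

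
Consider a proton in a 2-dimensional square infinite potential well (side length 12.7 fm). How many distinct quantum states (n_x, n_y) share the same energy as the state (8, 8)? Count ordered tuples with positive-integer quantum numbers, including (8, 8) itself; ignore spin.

The level has n_x² + n_y² = 128. The ordered positive-integer solutions are (8, 8).
That gives 1 state.

degeneracy = 1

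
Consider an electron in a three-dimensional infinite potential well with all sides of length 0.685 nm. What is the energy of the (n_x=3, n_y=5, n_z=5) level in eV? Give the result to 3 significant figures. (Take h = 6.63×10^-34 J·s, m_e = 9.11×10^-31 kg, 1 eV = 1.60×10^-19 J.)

E = 47.4 eV

For a 3D rectangular well E = (h²/8m_e)·Σ n_i²/L_i² = (6.63×10^-34)²/(8·9.11×10^-31) · [3²/(0.685 nm)² + 5²/(0.685 nm)² + 5²/(0.685 nm)²].
Evaluating gives E = 7.584×10^-18 J = 47.4 eV.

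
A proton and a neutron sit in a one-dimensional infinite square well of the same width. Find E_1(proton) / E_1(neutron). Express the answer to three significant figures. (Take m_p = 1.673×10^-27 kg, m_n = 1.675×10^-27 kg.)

1.00

E_n ∝ 1/m at fixed n and L, so the ratio is m_n/m_p = 1.675×10^-27/1.673×10^-27 = 1.00.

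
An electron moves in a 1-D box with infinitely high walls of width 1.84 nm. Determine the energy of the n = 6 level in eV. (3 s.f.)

E_6 = 4.00 eV

For an infinite well E_n = n²h²/(8m_eL²), so E_1 = h²/(8m_eL²) = (6.626×10^-34)²/(8·9.109×10^-31·(1.84×10^-9 m)²) = 1.780×10^-20 J.
Then E_6 = 6²·E_1 = 36·1.780×10^-20 J = 6.408×10^-19 J.
Converting, E_6 = 6.408×10^-19 J / (1.602×10^-19 J/eV) = 4.00 eV.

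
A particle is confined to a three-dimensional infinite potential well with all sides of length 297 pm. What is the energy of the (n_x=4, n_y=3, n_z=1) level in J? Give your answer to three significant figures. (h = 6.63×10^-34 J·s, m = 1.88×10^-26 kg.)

E = 8.61×10^-22 J

For a 3D rectangular well E = (h²/8m)·Σ n_i²/L_i² = (6.63×10^-34)²/(8·1.88×10^-26) · [4²/(297 pm)² + 3²/(297 pm)² + 1²/(297 pm)²].
Evaluating gives E = 8.61×10^-22 J.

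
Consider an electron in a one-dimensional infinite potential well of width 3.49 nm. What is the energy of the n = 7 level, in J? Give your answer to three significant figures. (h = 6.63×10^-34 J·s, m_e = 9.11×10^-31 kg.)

For an infinite well E_n = n²h²/(8m_eL²), so E_1 = h²/(8m_eL²) = (6.63×10^-34)²/(8·9.11×10^-31·(3.49×10^-9 m)²) = 4.952×10^-21 J.
Then E_7 = 7²·E_1 = 49·4.952×10^-21 J = 2.43×10^-19 J.

E_7 = 2.43×10^-19 J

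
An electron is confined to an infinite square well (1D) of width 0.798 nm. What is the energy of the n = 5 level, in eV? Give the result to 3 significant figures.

E_5 = 14.8 eV

For an infinite well E_n = n²h²/(8m_eL²), so E_1 = h²/(8m_eL²) = (6.626×10^-34)²/(8·9.109×10^-31·(7.98×10^-10 m)²) = 9.461×10^-20 J.
Then E_5 = 5²·E_1 = 25·9.461×10^-20 J = 2.365×10^-18 J.
Converting, E_5 = 2.365×10^-18 J / (1.602×10^-19 J/eV) = 14.8 eV.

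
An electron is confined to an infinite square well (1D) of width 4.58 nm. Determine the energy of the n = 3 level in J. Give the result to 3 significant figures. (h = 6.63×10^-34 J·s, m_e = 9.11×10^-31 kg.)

E_3 = 2.59×10^-20 J

For an infinite well E_n = n²h²/(8m_eL²), so E_1 = h²/(8m_eL²) = (6.63×10^-34)²/(8·9.11×10^-31·(4.58×10^-9 m)²) = 2.875×10^-21 J.
Then E_3 = 3²·E_1 = 9·2.875×10^-21 J = 2.59×10^-20 J.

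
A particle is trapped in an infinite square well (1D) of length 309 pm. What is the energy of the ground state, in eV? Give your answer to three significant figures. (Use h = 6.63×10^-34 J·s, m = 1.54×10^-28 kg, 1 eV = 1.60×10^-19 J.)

E_1 = 0.0234 eV

For an infinite well E_n = n²h²/(8mL²), so E_1 = h²/(8mL²) = (6.63×10^-34)²/(8·1.54×10^-28·(3.09×10^-10 m)²) = 3.737×10^-21 J.
Converting, E_1 = 3.737×10^-21 J / (1.60×10^-19 J/eV) = 0.0234 eV.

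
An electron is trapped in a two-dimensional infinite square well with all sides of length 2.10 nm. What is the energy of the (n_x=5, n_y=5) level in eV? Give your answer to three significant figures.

For a 2D rectangular well E = (h²/8m_e)·Σ n_i²/L_i² = (6.626×10^-34)²/(8·9.109×10^-31) · [5²/(2.10 nm)² + 5²/(2.10 nm)²].
Evaluating gives E = 6.831×10^-19 J = 4.26 eV.

E = 4.26 eV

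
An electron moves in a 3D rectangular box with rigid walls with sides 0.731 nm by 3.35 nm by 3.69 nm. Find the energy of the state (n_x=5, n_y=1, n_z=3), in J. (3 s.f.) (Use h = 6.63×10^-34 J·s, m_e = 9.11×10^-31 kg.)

For a 3D rectangular well E = (h²/8m_e)·Σ n_i²/L_i² = (6.63×10^-34)²/(8·9.11×10^-31) · [5²/(0.731 nm)² + 1²/(3.35 nm)² + 3²/(3.69 nm)²].
Evaluating gives E = 2.87×10^-18 J.

E = 2.87×10^-18 J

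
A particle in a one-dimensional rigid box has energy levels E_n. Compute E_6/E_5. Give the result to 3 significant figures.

E_n ∝ n², so E_6/E_5 = 6²/5² = 36/25 = 1.44.

1.44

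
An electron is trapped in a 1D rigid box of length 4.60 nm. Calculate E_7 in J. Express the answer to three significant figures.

E_7 = 1.40×10^-19 J

For an infinite well E_n = n²h²/(8m_eL²), so E_1 = h²/(8m_eL²) = (6.626×10^-34)²/(8·9.109×10^-31·(4.60×10^-9 m)²) = 2.847×10^-21 J.
Then E_7 = 7²·E_1 = 49·2.847×10^-21 J = 1.40×10^-19 J.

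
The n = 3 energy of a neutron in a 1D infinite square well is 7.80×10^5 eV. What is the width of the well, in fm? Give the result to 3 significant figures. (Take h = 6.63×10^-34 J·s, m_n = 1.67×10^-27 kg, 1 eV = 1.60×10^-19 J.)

From E_n = n²h²/(8m_nL²), L = n·h/√(8m_nE_n).
E_3 = 7.80×10^5 eV = 1.248×10^-13 J, so L = 3·6.63×10^-34/√(8·1.67×10^-27·1.248×10^-13) = 4.87×10^-14 m = 48.7 fm.

L = 48.7 fm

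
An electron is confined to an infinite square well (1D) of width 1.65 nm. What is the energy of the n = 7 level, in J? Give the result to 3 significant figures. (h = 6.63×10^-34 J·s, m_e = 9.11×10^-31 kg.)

E_7 = 1.09×10^-18 J

For an infinite well E_n = n²h²/(8m_eL²), so E_1 = h²/(8m_eL²) = (6.63×10^-34)²/(8·9.11×10^-31·(1.65×10^-9 m)²) = 2.215×10^-20 J.
Then E_7 = 7²·E_1 = 49·2.215×10^-20 J = 1.09×10^-18 J.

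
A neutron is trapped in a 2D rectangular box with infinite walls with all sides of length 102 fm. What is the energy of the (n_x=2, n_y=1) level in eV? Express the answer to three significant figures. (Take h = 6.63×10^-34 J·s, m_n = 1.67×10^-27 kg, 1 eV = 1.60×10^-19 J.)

E = 9.88×10^4 eV

For a 2D rectangular well E = (h²/8m_n)·Σ n_i²/L_i² = (6.63×10^-34)²/(8·1.67×10^-27) · [2²/(102 fm)² + 1²/(102 fm)²].
Evaluating gives E = 1.581×10^-14 J = 9.88×10^4 eV.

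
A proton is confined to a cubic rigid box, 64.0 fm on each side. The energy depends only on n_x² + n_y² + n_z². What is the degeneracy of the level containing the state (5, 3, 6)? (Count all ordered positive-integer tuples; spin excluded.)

degeneracy = 6

The level has n_x² + n_y² + n_z² = 70. The ordered positive-integer solutions are (3, 5, 6), (3, 6, 5), (5, 3, 6), (5, 6, 3), (6, 3, 5), (6, 5, 3).
That gives 6 states.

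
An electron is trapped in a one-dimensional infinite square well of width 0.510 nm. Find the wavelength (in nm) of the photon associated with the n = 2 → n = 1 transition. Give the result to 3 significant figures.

λ = 286 nm

E_1 = h²/(8m_eL²) = 2.316×10^-19 J, so ΔE = (2² − 1²)E_1 = 6.948×10^-19 J.
λ = hc/ΔE = (6.626×10^-34·2.998×10^8)/6.948×10^-19 = 2.86×10^-7 m = 286 nm.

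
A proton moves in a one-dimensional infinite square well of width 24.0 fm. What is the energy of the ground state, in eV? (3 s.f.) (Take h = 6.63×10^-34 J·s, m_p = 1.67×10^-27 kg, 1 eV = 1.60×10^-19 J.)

E_1 = 3.57×10^5 eV

For an infinite well E_n = n²h²/(8m_pL²), so E_1 = h²/(8m_pL²) = (6.63×10^-34)²/(8·1.67×10^-27·(2.40×10^-14 m)²) = 5.712×10^-14 J.
Converting, E_1 = 5.712×10^-14 J / (1.60×10^-19 J/eV) = 3.57×10^5 eV.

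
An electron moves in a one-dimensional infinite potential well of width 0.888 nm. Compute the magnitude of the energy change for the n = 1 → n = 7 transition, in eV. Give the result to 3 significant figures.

E_1 = h²/(8m_eL²) = 7.640×10^-20 J.
|ΔE| = |1² − 7²|·E_1 = 48·7.640×10^-20 J = 3.667×10^-18 J = 22.9 eV.

|ΔE| = 22.9 eV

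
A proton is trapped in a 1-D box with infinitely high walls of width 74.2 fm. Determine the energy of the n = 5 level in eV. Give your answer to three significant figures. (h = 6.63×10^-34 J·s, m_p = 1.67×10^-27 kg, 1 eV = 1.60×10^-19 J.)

For an infinite well E_n = n²h²/(8m_pL²), so E_1 = h²/(8m_pL²) = (6.63×10^-34)²/(8·1.67×10^-27·(7.42×10^-14 m)²) = 5.976×10^-15 J.
Then E_5 = 5²·E_1 = 25·5.976×10^-15 J = 1.494×10^-13 J.
Converting, E_5 = 1.494×10^-13 J / (1.60×10^-19 J/eV) = 9.34×10^5 eV.

E_5 = 9.34×10^5 eV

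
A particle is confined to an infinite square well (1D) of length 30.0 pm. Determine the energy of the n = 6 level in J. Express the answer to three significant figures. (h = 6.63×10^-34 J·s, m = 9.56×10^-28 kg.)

For an infinite well E_n = n²h²/(8mL²), so E_1 = h²/(8mL²) = (6.63×10^-34)²/(8·9.56×10^-28·(3.00×10^-11 m)²) = 6.386×10^-20 J.
Then E_6 = 6²·E_1 = 36·6.386×10^-20 J = 2.30×10^-18 J.

E_6 = 2.30×10^-18 J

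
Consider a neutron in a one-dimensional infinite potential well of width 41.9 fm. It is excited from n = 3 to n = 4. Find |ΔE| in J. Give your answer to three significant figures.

E_1 = h²/(8m_nL²) = 1.866×10^-14 J.
|ΔE| = |3² − 4²|·E_1 = 7·1.866×10^-14 J = 1.31×10^-13 J.

|ΔE| = 1.31×10^-13 J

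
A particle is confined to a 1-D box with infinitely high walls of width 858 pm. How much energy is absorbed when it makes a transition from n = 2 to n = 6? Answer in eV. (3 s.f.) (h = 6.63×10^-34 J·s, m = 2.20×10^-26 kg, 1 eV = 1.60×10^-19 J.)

E_1 = h²/(8mL²) = 3.393×10^-24 J.
|ΔE| = |2² − 6²|·E_1 = 32·3.393×10^-24 J = 1.086×10^-22 J = 6.79×10^-4 eV.

|ΔE| = 6.79×10^-4 eV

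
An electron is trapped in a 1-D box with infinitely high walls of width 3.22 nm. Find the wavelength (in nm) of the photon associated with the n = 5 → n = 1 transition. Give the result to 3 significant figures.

E_1 = h²/(8m_eL²) = 5.811×10^-21 J, so ΔE = (5² − 1²)E_1 = 1.395×10^-19 J.
λ = hc/ΔE = (6.626×10^-34·2.998×10^8)/1.395×10^-19 = 1.42×10^-6 m = 1.42×10^3 nm.

λ = 1.42×10^3 nm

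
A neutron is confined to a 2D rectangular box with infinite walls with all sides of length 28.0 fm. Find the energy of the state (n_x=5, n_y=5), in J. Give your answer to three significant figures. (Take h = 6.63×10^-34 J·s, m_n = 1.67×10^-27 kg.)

For a 2D rectangular well E = (h²/8m_n)·Σ n_i²/L_i² = (6.63×10^-34)²/(8·1.67×10^-27) · [5²/(28.0 fm)² + 5²/(28.0 fm)²].
Evaluating gives E = 2.10×10^-12 J.

E = 2.10×10^-12 J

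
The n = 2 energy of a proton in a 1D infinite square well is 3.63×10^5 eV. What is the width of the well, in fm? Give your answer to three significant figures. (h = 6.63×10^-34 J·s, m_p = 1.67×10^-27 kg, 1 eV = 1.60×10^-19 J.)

L = 47.6 fm

From E_n = n²h²/(8m_pL²), L = n·h/√(8m_pE_n).
E_2 = 3.63×10^5 eV = 5.808×10^-14 J, so L = 2·6.63×10^-34/√(8·1.67×10^-27·5.808×10^-14) = 4.76×10^-14 m = 47.6 fm.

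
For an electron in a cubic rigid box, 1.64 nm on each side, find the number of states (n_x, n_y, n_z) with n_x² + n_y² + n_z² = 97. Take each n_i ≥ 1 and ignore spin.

The level has n_x² + n_y² + n_z² = 97. The ordered positive-integer solutions are (5, 6, 6), (6, 5, 6), (6, 6, 5).
That gives 3 states.

degeneracy = 3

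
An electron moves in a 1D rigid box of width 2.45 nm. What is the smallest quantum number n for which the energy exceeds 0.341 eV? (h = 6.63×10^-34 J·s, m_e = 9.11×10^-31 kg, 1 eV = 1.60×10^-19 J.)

E_1 = h²/(8m_eL²) = 1.005×10^-20 J = 0.06281 eV.
Need n² > 0.341/0.06281 = 5.429, i.e. n > 2.330.
The smallest integer satisfying this is n = 3.

n = 3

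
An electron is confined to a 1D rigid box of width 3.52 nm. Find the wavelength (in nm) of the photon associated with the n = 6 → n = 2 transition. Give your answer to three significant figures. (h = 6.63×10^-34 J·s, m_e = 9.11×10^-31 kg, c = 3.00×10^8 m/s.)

E_1 = h²/(8m_eL²) = 4.868×10^-21 J, so ΔE = (6² − 2²)E_1 = 1.558×10^-19 J.
λ = hc/ΔE = (6.63×10^-34·3.00×10^8)/1.558×10^-19 = 1.28×10^-6 m = 1.28×10^3 nm.

λ = 1.28×10^3 nm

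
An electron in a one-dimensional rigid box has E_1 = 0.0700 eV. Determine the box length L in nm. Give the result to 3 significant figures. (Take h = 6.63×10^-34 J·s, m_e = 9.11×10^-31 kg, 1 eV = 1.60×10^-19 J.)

L = 2.32 nm

From E_n = n²h²/(8m_eL²), L = n·h/√(8m_eE_n).
E_1 = 0.0700 eV = 1.120×10^-20 J, so L = 1·6.63×10^-34/√(8·9.11×10^-31·1.120×10^-20) = 2.32×10^-9 m = 2.32 nm.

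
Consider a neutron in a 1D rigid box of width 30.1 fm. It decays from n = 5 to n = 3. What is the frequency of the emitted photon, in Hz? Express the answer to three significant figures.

E_1 = h²/(8m_nL²) = 3.616×10^-14 J and ΔE = (5² − 3²)E_1 = 5.786×10^-13 J.
f = ΔE/h = 5.786×10^-13/6.626×10^-34 = 8.73×10^20 Hz.

f = 8.73×10^20 Hz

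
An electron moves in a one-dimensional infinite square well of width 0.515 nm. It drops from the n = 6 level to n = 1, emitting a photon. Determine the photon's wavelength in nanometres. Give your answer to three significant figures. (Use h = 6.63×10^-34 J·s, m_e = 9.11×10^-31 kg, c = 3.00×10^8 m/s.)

E_1 = h²/(8m_eL²) = 2.274×10^-19 J, so ΔE = (6² − 1²)E_1 = 7.959×10^-18 J.
λ = hc/ΔE = (6.63×10^-34·3.00×10^8)/7.959×10^-18 = 2.50×10^-8 m = 25.0 nm.

λ = 25.0 nm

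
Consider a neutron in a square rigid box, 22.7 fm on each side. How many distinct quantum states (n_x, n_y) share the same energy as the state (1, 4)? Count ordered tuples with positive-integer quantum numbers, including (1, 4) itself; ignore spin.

The level has n_x² + n_y² = 17. The ordered positive-integer solutions are (1, 4), (4, 1).
That gives 2 states.

degeneracy = 2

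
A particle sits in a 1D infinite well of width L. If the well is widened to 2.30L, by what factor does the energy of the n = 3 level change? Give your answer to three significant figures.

E_n ∝ 1/L², so the energy scales by 1/2.30² = 0.189.

0.189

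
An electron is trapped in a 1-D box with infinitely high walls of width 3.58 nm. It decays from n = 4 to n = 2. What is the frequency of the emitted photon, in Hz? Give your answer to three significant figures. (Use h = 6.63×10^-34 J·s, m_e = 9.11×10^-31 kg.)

E_1 = h²/(8m_eL²) = 4.706×10^-21 J and ΔE = (4² − 2²)E_1 = 5.647×10^-20 J.
f = ΔE/h = 5.647×10^-20/6.63×10^-34 = 8.52×10^13 Hz.

f = 8.52×10^13 Hz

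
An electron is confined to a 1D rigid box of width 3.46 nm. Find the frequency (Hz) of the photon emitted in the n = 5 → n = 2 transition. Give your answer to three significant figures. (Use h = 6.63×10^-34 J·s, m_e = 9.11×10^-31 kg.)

f = 1.60×10^14 Hz

E_1 = h²/(8m_eL²) = 5.038×10^-21 J and ΔE = (5² − 2²)E_1 = 1.058×10^-19 J.
f = ΔE/h = 1.058×10^-19/6.63×10^-34 = 1.60×10^14 Hz.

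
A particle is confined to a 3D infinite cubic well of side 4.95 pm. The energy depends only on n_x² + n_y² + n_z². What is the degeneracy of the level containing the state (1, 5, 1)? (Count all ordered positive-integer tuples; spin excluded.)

degeneracy = 4

The level has n_x² + n_y² + n_z² = 27. The ordered positive-integer solutions are (1, 1, 5), (1, 5, 1), (3, 3, 3), (5, 1, 1).
That gives 4 states.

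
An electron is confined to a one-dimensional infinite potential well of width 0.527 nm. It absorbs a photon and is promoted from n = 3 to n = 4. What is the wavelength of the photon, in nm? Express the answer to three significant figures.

E_1 = h²/(8m_eL²) = 2.169×10^-19 J, so ΔE = (4² − 3²)E_1 = 1.518×10^-18 J.
λ = hc/ΔE = (6.626×10^-34·2.998×10^8)/1.518×10^-18 = 1.31×10^-7 m = 131 nm.

λ = 131 nm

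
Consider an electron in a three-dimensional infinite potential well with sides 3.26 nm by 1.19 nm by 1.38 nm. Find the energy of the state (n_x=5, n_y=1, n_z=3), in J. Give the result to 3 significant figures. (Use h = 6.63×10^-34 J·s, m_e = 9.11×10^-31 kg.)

For a 3D rectangular well E = (h²/8m_e)·Σ n_i²/L_i² = (6.63×10^-34)²/(8·9.11×10^-31) · [5²/(3.26 nm)² + 1²/(1.19 nm)² + 3²/(1.38 nm)²].
Evaluating gives E = 4.70×10^-19 J.

E = 4.70×10^-19 J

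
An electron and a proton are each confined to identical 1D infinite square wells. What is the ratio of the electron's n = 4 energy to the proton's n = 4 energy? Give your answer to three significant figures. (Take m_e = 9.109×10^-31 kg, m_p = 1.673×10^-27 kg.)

1.84×10^3

E_n ∝ 1/m at fixed n and L, so the ratio is m_p/m_e = 1.673×10^-27/9.109×10^-31 = 1.84×10^3.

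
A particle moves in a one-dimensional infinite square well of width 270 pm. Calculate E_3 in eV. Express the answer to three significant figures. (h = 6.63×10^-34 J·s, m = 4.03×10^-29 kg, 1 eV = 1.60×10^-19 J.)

For an infinite well E_n = n²h²/(8mL²), so E_1 = h²/(8mL²) = (6.63×10^-34)²/(8·4.03×10^-29·(2.70×10^-10 m)²) = 1.870×10^-20 J.
Then E_3 = 3²·E_1 = 9·1.870×10^-20 J = 1.683×10^-19 J.
Converting, E_3 = 1.683×10^-19 J / (1.60×10^-19 J/eV) = 1.05 eV.

E_3 = 1.05 eV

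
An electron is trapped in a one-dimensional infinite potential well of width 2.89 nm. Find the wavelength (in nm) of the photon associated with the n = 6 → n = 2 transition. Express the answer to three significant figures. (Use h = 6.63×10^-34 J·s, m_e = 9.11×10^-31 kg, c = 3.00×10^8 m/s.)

λ = 861 nm

E_1 = h²/(8m_eL²) = 7.221×10^-21 J, so ΔE = (6² − 2²)E_1 = 2.311×10^-19 J.
λ = hc/ΔE = (6.63×10^-34·3.00×10^8)/2.311×10^-19 = 8.61×10^-7 m = 861 nm.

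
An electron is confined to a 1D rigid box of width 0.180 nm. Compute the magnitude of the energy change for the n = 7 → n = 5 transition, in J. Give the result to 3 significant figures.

|ΔE| = 4.46×10^-17 J

E_1 = h²/(8m_eL²) = 1.860×10^-18 J.
|ΔE| = |7² − 5²|·E_1 = 24·1.860×10^-18 J = 4.46×10^-17 J.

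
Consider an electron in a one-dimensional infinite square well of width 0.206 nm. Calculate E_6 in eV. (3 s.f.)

For an infinite well E_n = n²h²/(8m_eL²), so E_1 = h²/(8m_eL²) = (6.626×10^-34)²/(8·9.109×10^-31·(2.06×10^-10 m)²) = 1.420×10^-18 J.
Then E_6 = 6²·E_1 = 36·1.420×10^-18 J = 5.112×10^-17 J.
Converting, E_6 = 5.112×10^-17 J / (1.602×10^-19 J/eV) = 319 eV.

E_6 = 319 eV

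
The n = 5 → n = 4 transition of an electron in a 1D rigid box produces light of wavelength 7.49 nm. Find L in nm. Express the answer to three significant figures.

L = 0.143 nm

The photon carries ΔE = hc/λ = 6.626×10^-34·2.998×10^8/7.49×10^-9 m = 2.652×10^-17 J.
Since ΔE = (5² − 4²)E_1, E_1 = 2.947×10^-18 J, and L = h/√(8m_eE_1) = 1.43×10^-10 m = 0.143 nm.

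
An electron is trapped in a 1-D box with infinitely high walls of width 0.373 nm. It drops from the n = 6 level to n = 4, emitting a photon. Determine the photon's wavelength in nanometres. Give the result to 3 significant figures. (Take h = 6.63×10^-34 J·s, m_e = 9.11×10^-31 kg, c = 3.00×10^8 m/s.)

E_1 = h²/(8m_eL²) = 4.335×10^-19 J, so ΔE = (6² − 4²)E_1 = 8.670×10^-18 J.
λ = hc/ΔE = (6.63×10^-34·3.00×10^8)/8.670×10^-18 = 2.29×10^-8 m = 22.9 nm.

λ = 22.9 nm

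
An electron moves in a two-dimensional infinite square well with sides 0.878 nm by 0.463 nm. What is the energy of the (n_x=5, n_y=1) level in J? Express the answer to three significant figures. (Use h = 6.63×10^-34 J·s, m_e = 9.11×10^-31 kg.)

For a 2D rectangular well E = (h²/8m_e)·Σ n_i²/L_i² = (6.63×10^-34)²/(8·9.11×10^-31) · [5²/(0.878 nm)² + 1²/(0.463 nm)²].
Evaluating gives E = 2.24×10^-18 J.

E = 2.24×10^-18 J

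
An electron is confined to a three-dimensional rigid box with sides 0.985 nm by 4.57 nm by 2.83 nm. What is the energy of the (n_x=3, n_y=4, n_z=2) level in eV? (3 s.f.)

For a 3D rectangular well E = (h²/8m_e)·Σ n_i²/L_i² = (6.626×10^-34)²/(8·9.109×10^-31) · [3²/(0.985 nm)² + 4²/(4.57 nm)² + 2²/(2.83 nm)²].
Evaluating gives E = 6.351×10^-19 J = 3.96 eV.

E = 3.96 eV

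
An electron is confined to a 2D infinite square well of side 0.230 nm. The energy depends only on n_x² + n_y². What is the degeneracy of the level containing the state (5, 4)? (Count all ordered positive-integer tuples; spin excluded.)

degeneracy = 2

The level has n_x² + n_y² = 41. The ordered positive-integer solutions are (4, 5), (5, 4).
That gives 2 states.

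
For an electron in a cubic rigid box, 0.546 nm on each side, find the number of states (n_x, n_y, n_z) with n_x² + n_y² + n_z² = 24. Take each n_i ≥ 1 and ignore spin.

degeneracy = 3

The level has n_x² + n_y² + n_z² = 24. The ordered positive-integer solutions are (2, 2, 4), (2, 4, 2), (4, 2, 2).
That gives 3 states.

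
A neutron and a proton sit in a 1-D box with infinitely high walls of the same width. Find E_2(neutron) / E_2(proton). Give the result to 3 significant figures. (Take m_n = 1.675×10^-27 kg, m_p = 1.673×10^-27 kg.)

E_n ∝ 1/m at fixed n and L, so the ratio is m_p/m_n = 1.673×10^-27/1.675×10^-27 = 0.999.

0.999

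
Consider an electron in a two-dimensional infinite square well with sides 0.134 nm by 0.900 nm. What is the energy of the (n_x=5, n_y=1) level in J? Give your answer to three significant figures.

For a 2D rectangular well E = (h²/8m_e)·Σ n_i²/L_i² = (6.626×10^-34)²/(8·9.109×10^-31) · [5²/(0.134 nm)² + 1²/(0.900 nm)²].
Evaluating gives E = 8.40×10^-17 J.

E = 8.40×10^-17 J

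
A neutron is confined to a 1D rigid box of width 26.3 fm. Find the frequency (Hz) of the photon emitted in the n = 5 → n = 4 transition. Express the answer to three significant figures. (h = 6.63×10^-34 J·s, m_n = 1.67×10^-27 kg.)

E_1 = h²/(8m_nL²) = 4.757×10^-14 J and ΔE = (5² − 4²)E_1 = 4.281×10^-13 J.
f = ΔE/h = 4.281×10^-13/6.63×10^-34 = 6.46×10^20 Hz.

f = 6.46×10^20 Hz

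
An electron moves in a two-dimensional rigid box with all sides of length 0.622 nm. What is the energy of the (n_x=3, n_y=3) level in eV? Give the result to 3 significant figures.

For a 2D rectangular well E = (h²/8m_e)·Σ n_i²/L_i² = (6.626×10^-34)²/(8·9.109×10^-31) · [3²/(0.622 nm)² + 3²/(0.622 nm)²].
Evaluating gives E = 2.803×10^-18 J = 17.5 eV.

E = 17.5 eV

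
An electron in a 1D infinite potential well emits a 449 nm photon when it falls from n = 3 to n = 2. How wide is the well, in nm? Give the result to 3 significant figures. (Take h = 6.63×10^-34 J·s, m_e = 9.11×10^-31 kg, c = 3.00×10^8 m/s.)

The photon carries ΔE = hc/λ = 6.63×10^-34·3.00×10^8/4.49×10^-7 m = 4.430×10^-19 J.
Since ΔE = (3² − 2²)E_1, E_1 = 8.860×10^-20 J, and L = h/√(8m_eE_1) = 8.25×10^-10 m = 0.825 nm.

L = 0.825 nm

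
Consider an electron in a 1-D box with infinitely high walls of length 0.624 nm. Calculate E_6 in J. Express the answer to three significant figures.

For an infinite well E_n = n²h²/(8m_eL²), so E_1 = h²/(8m_eL²) = (6.626×10^-34)²/(8·9.109×10^-31·(6.24×10^-10 m)²) = 1.547×10^-19 J.
Then E_6 = 6²·E_1 = 36·1.547×10^-19 J = 5.57×10^-18 J.

E_6 = 5.57×10^-18 J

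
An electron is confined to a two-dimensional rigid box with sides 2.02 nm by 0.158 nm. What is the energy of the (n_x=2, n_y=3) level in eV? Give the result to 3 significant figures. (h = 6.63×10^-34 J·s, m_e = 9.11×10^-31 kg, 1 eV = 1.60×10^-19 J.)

For a 2D rectangular well E = (h²/8m_e)·Σ n_i²/L_i² = (6.63×10^-34)²/(8·9.11×10^-31) · [2²/(2.02 nm)² + 3²/(0.158 nm)²].
Evaluating gives E = 2.180×10^-17 J = 136 eV.

E = 136 eV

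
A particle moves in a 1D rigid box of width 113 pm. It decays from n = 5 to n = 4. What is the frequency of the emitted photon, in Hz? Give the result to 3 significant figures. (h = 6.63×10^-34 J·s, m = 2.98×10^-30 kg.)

f = 1.96×10^16 Hz

E_1 = h²/(8mL²) = 1.444×10^-18 J and ΔE = (5² − 4²)E_1 = 1.300×10^-17 J.
f = ΔE/h = 1.300×10^-17/6.63×10^-34 = 1.96×10^16 Hz.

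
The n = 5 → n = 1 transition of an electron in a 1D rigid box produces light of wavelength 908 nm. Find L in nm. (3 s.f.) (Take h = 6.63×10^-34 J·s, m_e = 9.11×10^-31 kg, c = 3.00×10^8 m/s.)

L = 2.57 nm

The photon carries ΔE = hc/λ = 6.63×10^-34·3.00×10^8/9.08×10^-7 m = 2.191×10^-19 J.
Since ΔE = (5² − 1²)E_1, E_1 = 9.129×10^-21 J, and L = h/√(8m_eE_1) = 2.57×10^-9 m = 2.57 nm.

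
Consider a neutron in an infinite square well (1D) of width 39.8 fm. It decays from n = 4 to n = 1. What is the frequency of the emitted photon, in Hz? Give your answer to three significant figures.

f = 4.68×10^20 Hz

E_1 = h²/(8m_nL²) = 2.068×10^-14 J and ΔE = (4² − 1²)E_1 = 3.102×10^-13 J.
f = ΔE/h = 3.102×10^-13/6.626×10^-34 = 4.68×10^20 Hz.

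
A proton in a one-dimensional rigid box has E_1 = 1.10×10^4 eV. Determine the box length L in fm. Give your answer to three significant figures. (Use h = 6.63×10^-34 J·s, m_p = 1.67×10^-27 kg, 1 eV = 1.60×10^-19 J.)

L = 137 fm

From E_n = n²h²/(8m_pL²), L = n·h/√(8m_pE_n).
E_1 = 1.10×10^4 eV = 1.760×10^-15 J, so L = 1·6.63×10^-34/√(8·1.67×10^-27·1.760×10^-15) = 1.37×10^-13 m = 137 fm.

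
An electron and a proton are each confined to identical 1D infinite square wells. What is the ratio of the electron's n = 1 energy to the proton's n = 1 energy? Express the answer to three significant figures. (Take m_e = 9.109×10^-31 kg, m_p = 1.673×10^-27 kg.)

1.84×10^3

E_n ∝ 1/m at fixed n and L, so the ratio is m_p/m_e = 1.673×10^-27/9.109×10^-31 = 1.84×10^3.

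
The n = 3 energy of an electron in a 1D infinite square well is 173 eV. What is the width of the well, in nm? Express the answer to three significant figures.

From E_n = n²h²/(8m_eL²), L = n·h/√(8m_eE_n).
E_3 = 173 eV = 2.771×10^-17 J, so L = 3·6.626×10^-34/√(8·9.109×10^-31·2.771×10^-17) = 1.40×10^-10 m = 0.140 nm.

L = 0.140 nm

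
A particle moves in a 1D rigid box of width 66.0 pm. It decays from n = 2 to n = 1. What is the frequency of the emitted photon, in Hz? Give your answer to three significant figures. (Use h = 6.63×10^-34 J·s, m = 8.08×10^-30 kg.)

E_1 = h²/(8mL²) = 1.561×10^-18 J and ΔE = (2² − 1²)E_1 = 4.683×10^-18 J.
f = ΔE/h = 4.683×10^-18/6.63×10^-34 = 7.06×10^15 Hz.

f = 7.06×10^15 Hz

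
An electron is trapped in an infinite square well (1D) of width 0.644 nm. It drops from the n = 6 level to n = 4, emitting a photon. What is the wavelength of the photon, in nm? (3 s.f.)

λ = 68.4 nm

E_1 = h²/(8m_eL²) = 1.453×10^-19 J, so ΔE = (6² − 4²)E_1 = 2.906×10^-18 J.
λ = hc/ΔE = (6.626×10^-34·2.998×10^8)/2.906×10^-18 = 6.84×10^-8 m = 68.4 nm.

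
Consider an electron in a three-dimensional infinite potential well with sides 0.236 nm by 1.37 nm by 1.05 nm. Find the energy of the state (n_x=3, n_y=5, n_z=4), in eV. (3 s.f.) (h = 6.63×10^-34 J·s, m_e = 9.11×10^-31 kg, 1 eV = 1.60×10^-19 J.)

For a 3D rectangular well E = (h²/8m_e)·Σ n_i²/L_i² = (6.63×10^-34)²/(8·9.11×10^-31) · [3²/(0.236 nm)² + 5²/(1.37 nm)² + 4²/(1.05 nm)²].
Evaluating gives E = 1.142×10^-17 J = 71.4 eV.

E = 71.4 eV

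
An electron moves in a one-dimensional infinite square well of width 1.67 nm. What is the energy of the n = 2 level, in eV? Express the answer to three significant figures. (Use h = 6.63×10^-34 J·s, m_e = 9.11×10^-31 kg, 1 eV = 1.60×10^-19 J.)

For an infinite well E_n = n²h²/(8m_eL²), so E_1 = h²/(8m_eL²) = (6.63×10^-34)²/(8·9.11×10^-31·(1.67×10^-9 m)²) = 2.163×10^-20 J.
Then E_2 = 2²·E_1 = 4·2.163×10^-20 J = 8.652×10^-20 J.
Converting, E_2 = 8.652×10^-20 J / (1.60×10^-19 J/eV) = 0.541 eV.

E_2 = 0.541 eV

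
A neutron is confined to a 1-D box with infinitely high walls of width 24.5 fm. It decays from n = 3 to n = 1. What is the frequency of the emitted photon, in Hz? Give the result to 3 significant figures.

f = 6.59×10^20 Hz

E_1 = h²/(8m_nL²) = 5.458×10^-14 J and ΔE = (3² − 1²)E_1 = 4.366×10^-13 J.
f = ΔE/h = 4.366×10^-13/6.626×10^-34 = 6.59×10^20 Hz.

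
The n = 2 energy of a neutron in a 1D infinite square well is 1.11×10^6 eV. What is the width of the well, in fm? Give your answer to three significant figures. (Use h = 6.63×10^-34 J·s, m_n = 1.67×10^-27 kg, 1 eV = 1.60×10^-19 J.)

From E_n = n²h²/(8m_nL²), L = n·h/√(8m_nE_n).
E_2 = 1.11×10^6 eV = 1.776×10^-13 J, so L = 2·6.63×10^-34/√(8·1.67×10^-27·1.776×10^-13) = 2.72×10^-14 m = 27.2 fm.

L = 27.2 fm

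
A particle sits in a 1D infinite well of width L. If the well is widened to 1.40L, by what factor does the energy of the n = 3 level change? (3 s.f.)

E_n ∝ 1/L², so the energy scales by 1/1.40² = 0.510.

0.510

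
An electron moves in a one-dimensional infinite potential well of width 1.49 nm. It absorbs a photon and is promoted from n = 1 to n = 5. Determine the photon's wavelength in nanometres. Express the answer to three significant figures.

E_1 = h²/(8m_eL²) = 2.714×10^-20 J, so ΔE = (5² − 1²)E_1 = 6.514×10^-19 J.
λ = hc/ΔE = (6.626×10^-34·2.998×10^8)/6.514×10^-19 = 3.05×10^-7 m = 305 nm.

λ = 305 nm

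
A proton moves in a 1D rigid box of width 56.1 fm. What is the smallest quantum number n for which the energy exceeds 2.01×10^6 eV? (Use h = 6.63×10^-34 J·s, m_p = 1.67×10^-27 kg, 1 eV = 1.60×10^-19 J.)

n = 6

E_1 = h²/(8m_pL²) = 1.045×10^-14 J = 6.531×10^4 eV.
Need n² > 2.01×10^6/6.531×10^4 = 30.78, i.e. n > 5.548.
The smallest integer satisfying this is n = 6.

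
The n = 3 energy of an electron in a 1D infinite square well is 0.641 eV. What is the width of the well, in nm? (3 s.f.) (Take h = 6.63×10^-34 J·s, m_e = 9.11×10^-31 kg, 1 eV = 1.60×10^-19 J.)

L = 2.30 nm

From E_n = n²h²/(8m_eL²), L = n·h/√(8m_eE_n).
E_3 = 0.641 eV = 1.026×10^-19 J, so L = 3·6.63×10^-34/√(8·9.11×10^-31·1.026×10^-19) = 2.30×10^-9 m = 2.30 nm.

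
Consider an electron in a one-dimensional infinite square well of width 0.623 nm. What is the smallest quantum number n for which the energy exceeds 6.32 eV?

E_1 = h²/(8m_eL²) = 1.552×10^-19 J = 0.9688 eV.
Need n² > 6.32/0.9688 = 6.524, i.e. n > 2.554.
The smallest integer satisfying this is n = 3.

n = 3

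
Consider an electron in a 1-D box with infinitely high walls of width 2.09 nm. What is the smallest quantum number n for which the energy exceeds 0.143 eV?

n = 2

E_1 = h²/(8m_eL²) = 1.379×10^-20 J = 0.08608 eV.
Need n² > 0.143/0.08608 = 1.661, i.e. n > 1.289.
The smallest integer satisfying this is n = 2.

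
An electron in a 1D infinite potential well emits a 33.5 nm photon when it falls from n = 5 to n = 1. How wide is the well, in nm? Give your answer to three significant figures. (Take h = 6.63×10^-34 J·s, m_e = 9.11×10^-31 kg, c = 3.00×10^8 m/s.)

The photon carries ΔE = hc/λ = 6.63×10^-34·3.00×10^8/3.35×10^-8 m = 5.937×10^-18 J.
Since ΔE = (5² − 1²)E_1, E_1 = 2.474×10^-19 J, and L = h/√(8m_eE_1) = 4.94×10^-10 m = 0.494 nm.

L = 0.494 nm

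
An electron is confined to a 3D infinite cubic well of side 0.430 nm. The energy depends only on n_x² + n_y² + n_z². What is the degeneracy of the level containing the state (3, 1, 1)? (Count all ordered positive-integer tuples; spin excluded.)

The level has n_x² + n_y² + n_z² = 11. The ordered positive-integer solutions are (1, 1, 3), (1, 3, 1), (3, 1, 1).
That gives 3 states.

degeneracy = 3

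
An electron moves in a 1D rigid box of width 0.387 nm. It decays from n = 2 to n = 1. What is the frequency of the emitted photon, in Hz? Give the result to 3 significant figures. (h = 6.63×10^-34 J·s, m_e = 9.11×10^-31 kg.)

f = 1.82×10^15 Hz

E_1 = h²/(8m_eL²) = 4.027×10^-19 J and ΔE = (2² − 1²)E_1 = 1.208×10^-18 J.
f = ΔE/h = 1.208×10^-18/6.63×10^-34 = 1.82×10^15 Hz.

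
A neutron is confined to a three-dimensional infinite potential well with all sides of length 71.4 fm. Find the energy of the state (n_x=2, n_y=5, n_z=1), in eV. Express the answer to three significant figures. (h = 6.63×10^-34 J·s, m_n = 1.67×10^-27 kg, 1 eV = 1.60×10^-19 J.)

E = 1.21×10^6 eV

For a 3D rectangular well E = (h²/8m_n)·Σ n_i²/L_i² = (6.63×10^-34)²/(8·1.67×10^-27) · [2²/(71.4 fm)² + 5²/(71.4 fm)² + 1²/(71.4 fm)²].
Evaluating gives E = 1.936×10^-13 J = 1.21×10^6 eV.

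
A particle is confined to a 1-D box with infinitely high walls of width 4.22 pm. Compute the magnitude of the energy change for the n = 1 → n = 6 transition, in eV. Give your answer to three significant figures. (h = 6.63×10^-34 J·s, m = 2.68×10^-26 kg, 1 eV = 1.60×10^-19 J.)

|ΔE| = 25.2 eV

E_1 = h²/(8mL²) = 1.151×10^-19 J.
|ΔE| = |1² − 6²|·E_1 = 35·1.151×10^-19 J = 4.028×10^-18 J = 25.2 eV.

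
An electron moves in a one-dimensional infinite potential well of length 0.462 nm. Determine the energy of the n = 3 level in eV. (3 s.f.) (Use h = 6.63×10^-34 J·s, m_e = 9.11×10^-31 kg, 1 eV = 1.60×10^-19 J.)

E_3 = 15.9 eV

For an infinite well E_n = n²h²/(8m_eL²), so E_1 = h²/(8m_eL²) = (6.63×10^-34)²/(8·9.11×10^-31·(4.62×10^-10 m)²) = 2.826×10^-19 J.
Then E_3 = 3²·E_1 = 9·2.826×10^-19 J = 2.543×10^-18 J.
Converting, E_3 = 2.543×10^-18 J / (1.60×10^-19 J/eV) = 15.9 eV.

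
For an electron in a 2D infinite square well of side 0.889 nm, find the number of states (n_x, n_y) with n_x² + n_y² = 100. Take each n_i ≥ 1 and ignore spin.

The level has n_x² + n_y² = 100. The ordered positive-integer solutions are (6, 8), (8, 6).
That gives 2 states.

degeneracy = 2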